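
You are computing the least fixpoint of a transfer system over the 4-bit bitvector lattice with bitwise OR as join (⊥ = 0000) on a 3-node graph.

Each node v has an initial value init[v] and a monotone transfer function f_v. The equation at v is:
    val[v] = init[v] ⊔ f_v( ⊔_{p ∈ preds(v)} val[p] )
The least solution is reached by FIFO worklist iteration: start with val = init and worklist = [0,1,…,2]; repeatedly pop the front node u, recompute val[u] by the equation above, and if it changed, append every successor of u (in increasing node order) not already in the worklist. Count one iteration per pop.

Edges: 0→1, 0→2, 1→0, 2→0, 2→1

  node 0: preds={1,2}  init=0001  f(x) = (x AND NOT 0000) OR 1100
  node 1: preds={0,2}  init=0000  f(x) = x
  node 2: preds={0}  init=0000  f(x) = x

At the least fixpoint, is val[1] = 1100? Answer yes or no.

no

Worklist (5 pops):
  #1 pop 0: in=0000 → 1101 (was 0001); enqueue []
  #2 pop 1: in=1101 → 1101 (was 0000); enqueue [0]
  #3 pop 2: in=1101 → 1101 (was 0000); enqueue [1]
  #4 pop 0: in=1101 → 1101 (no change)
  #5 pop 1: in=1101 → 1101 (no change)

Fixpoint:
  val[0] = 1101
  val[1] = 1101
  val[2] = 1101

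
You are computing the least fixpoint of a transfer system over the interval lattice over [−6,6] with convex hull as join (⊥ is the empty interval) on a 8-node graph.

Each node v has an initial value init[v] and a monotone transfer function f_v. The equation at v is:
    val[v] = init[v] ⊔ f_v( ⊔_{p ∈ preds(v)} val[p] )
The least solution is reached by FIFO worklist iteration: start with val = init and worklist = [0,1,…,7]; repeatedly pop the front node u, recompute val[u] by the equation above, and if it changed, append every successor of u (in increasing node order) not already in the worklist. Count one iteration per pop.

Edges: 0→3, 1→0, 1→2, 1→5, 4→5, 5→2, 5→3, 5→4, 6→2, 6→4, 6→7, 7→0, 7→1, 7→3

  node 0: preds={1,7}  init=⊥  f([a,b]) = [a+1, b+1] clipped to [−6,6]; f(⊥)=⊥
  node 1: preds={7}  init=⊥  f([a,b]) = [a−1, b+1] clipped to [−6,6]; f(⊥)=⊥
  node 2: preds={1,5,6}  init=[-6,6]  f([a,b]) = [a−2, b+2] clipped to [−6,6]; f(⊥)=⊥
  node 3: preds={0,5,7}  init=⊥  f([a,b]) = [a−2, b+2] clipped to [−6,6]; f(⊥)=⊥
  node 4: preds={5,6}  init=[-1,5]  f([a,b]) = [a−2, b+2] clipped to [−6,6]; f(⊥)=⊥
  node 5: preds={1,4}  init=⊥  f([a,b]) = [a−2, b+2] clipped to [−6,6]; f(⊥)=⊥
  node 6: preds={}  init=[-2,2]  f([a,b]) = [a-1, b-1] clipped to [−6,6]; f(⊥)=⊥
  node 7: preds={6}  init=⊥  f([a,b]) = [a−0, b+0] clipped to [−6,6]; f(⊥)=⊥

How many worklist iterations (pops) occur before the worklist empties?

18

Trace (18 dequeues):
  [1] u=0 | in ⊥ | out ⊥ | ==
  [2] u=1 | in ⊥ | out ⊥ | ==
  [3] u=2 | in [-2,2] | out [-6,6] | ==
  [4] u=3 | in ⊥ | out ⊥ | ==
  [5] u=4 | in [-2,2] | out [-4,5] | prev [-1,5] | push {}
  [6] u=5 | in [-4,5] | out [-6,6] | prev ⊥ | push {2,3,4}
  [7] u=6 | in ⊥ | out [-2,2] | ==
  [8] u=7 | in [-2,2] | out [-2,2] | prev ⊥ | push {0,1}
  [9] u=2 | in [-6,6] | out [-6,6] | ==
  [10] u=3 | in [-6,6] | out [-6,6] | prev ⊥ | push {}
  [11] u=4 | in [-6,6] | out [-6,6] | prev [-4,5] | push {5}
  [12] u=0 | in [-2,2] | out [-1,3] | prev ⊥ | push {3}
  [13] u=1 | in [-2,2] | out [-3,3] | prev ⊥ | push {0,2}
  [14] u=5 | in [-6,6] | out [-6,6] | ==
  [15] u=3 | in [-6,6] | out [-6,6] | ==
  [16] u=0 | in [-3,3] | out [-2,4] | prev [-1,3] | push {3}
  [17] u=2 | in [-6,6] | out [-6,6] | ==
  [18] u=3 | in [-6,6] | out [-6,6] | ==

Converged values:
  [0] [-2,4]
  [1] [-3,3]
  [2] [-6,6]
  [3] [-6,6]
  [4] [-6,6]
  [5] [-6,6]
  [6] [-2,2]
  [7] [-2,2]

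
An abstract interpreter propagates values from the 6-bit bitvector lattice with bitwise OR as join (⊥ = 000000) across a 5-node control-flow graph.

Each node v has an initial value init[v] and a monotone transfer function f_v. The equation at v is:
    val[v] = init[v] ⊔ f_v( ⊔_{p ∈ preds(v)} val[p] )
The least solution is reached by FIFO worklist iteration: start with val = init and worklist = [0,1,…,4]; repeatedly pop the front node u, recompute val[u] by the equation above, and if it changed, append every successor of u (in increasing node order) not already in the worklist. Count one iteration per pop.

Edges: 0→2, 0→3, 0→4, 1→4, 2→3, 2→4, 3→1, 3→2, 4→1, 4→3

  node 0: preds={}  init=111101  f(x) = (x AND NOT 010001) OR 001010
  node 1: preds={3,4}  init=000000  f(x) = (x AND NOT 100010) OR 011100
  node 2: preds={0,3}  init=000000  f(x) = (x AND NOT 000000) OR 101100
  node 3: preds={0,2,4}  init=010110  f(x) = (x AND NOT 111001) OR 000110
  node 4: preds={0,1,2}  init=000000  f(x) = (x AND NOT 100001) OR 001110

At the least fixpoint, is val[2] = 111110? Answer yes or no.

Worklist (7 pops):
  #1 pop 0: in=000000 → 111111 (was 111101); enqueue []
  #2 pop 1: in=010110 → 011100 (was 000000); enqueue []
  #3 pop 2: in=111111 → 111111 (was 000000); enqueue []
  #4 pop 3: in=111111 → 010110 (no change)
  #5 pop 4: in=111111 → 011110 (was 000000); enqueue [1,3]
  #6 pop 1: in=011110 → 011100 (no change)
  #7 pop 3: in=111111 → 010110 (no change)

Fixpoint:
  val[0] = 111111
  val[1] = 011100
  val[2] = 111111
  val[3] = 010110
  val[4] = 011110

no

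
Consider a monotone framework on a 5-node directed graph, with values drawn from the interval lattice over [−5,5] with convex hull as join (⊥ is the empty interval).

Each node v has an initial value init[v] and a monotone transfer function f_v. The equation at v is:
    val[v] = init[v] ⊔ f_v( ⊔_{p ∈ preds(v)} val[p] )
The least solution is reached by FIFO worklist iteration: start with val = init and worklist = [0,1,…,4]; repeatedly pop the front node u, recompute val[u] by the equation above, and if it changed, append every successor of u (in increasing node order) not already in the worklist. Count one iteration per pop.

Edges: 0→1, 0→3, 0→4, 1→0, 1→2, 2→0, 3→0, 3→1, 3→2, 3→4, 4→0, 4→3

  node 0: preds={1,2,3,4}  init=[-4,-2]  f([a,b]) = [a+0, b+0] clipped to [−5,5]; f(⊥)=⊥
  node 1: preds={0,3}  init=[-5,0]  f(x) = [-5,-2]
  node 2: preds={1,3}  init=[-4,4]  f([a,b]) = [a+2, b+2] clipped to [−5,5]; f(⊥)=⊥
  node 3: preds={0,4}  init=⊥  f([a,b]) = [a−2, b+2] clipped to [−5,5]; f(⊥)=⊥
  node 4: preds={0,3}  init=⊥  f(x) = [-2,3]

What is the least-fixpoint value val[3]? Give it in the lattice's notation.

[-5,5]

Iteration log — 11 steps:
  step 1. node 0  ⊔preds=[-5,4]  new=[-5,4]  old=[-4,-2]  +wl: 
  step 2. node 1  ⊔preds=[-5,4]  new=[-5,0]  stable
  step 3. node 2  ⊔preds=[-5,0]  new=[-4,4]  stable
  step 4. node 3  ⊔preds=[-5,4]  new=[-5,5]  old=⊥  +wl: 0,1,2
  step 5. node 4  ⊔preds=[-5,5]  new=[-2,3]  old=⊥  +wl: 3
  step 6. node 0  ⊔preds=[-5,5]  new=[-5,5]  old=[-5,4]  +wl: 4
  step 7. node 1  ⊔preds=[-5,5]  new=[-5,0]  stable
  step 8. node 2  ⊔preds=[-5,5]  new=[-4,5]  old=[-4,4]  +wl: 0
  step 9. node 3  ⊔preds=[-5,5]  new=[-5,5]  stable
  step 10. node 4  ⊔preds=[-5,5]  new=[-2,3]  stable
  step 11. node 0  ⊔preds=[-5,5]  new=[-5,5]  stable

Least fixpoint reached:
  node 0: [-5,5]
  node 1: [-5,0]
  node 2: [-4,5]
  node 3: [-5,5]
  node 4: [-2,3]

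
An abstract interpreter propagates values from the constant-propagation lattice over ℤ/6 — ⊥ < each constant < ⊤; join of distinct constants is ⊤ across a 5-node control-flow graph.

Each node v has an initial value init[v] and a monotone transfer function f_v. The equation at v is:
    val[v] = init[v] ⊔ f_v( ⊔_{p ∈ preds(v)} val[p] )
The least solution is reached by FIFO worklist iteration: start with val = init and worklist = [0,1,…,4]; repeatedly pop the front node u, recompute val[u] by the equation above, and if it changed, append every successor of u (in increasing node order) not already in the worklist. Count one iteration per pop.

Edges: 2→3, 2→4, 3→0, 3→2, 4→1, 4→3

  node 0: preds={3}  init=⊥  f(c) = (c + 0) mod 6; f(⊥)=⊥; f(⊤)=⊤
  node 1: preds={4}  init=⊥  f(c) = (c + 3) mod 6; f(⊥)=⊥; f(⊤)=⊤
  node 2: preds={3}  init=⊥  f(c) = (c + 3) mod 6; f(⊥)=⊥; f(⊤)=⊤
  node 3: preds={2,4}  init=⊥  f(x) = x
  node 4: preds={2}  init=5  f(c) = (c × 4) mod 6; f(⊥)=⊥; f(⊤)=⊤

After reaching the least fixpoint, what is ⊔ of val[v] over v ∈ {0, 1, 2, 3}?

Worklist (14 pops):
  #1 pop 0: in=⊥ → ⊥ (no change)
  #2 pop 1: in=5 → 2 (was ⊥); enqueue []
  #3 pop 2: in=⊥ → ⊥ (no change)
  #4 pop 3: in=5 → 5 (was ⊥); enqueue [0,2]
  #5 pop 4: in=⊥ → 5 (no change)
  #6 pop 0: in=5 → 5 (was ⊥); enqueue []
  #7 pop 2: in=5 → 2 (was ⊥); enqueue [3,4]
  #8 pop 3: in=⊤ → ⊤ (was 5); enqueue [0,2]
  #9 pop 4: in=2 → ⊤ (was 5); enqueue [1,3]
  #10 pop 0: in=⊤ → ⊤ (was 5); enqueue []
  #11 pop 2: in=⊤ → ⊤ (was 2); enqueue [4]
  #12 pop 1: in=⊤ → ⊤ (was 2); enqueue []
  #13 pop 3: in=⊤ → ⊤ (no change)
  #14 pop 4: in=⊤ → ⊤ (no change)

Fixpoint:
  val[0] = ⊤
  val[1] = ⊤
  val[2] = ⊤
  val[3] = ⊤
  val[4] = ⊤

⊤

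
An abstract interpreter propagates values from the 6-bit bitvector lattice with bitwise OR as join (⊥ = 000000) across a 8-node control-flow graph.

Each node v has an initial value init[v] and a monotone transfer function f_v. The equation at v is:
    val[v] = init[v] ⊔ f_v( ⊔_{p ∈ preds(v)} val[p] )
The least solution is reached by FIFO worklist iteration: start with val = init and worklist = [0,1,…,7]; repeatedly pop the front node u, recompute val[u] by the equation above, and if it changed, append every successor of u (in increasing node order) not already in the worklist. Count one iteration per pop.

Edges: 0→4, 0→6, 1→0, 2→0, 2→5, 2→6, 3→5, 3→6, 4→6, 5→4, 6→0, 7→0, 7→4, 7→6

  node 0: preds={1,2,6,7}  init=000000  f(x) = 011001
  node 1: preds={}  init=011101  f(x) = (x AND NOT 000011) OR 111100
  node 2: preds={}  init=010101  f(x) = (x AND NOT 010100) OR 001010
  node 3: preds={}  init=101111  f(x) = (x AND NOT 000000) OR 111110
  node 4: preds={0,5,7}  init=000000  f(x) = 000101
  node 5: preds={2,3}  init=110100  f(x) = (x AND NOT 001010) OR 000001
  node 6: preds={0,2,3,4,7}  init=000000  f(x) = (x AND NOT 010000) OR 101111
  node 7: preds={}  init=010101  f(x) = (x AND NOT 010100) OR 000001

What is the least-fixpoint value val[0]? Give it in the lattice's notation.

Trace (10 dequeues):
  [1] u=0 | in 011101 | out 011001 | prev 000000 | push {}
  [2] u=1 | in 000000 | out 111101 | prev 011101 | push {0}
  [3] u=2 | in 000000 | out 011111 | prev 010101 | push {}
  [4] u=3 | in 000000 | out 111111 | prev 101111 | push {}
  [5] u=4 | in 111101 | out 000101 | prev 000000 | push {}
  [6] u=5 | in 111111 | out 110101 | prev 110100 | push {4}
  [7] u=6 | in 111111 | out 101111 | prev 000000 | push {}
  [8] u=7 | in 000000 | out 010101 | ==
  [9] u=0 | in 111111 | out 011001 | ==
  [10] u=4 | in 111101 | out 000101 | ==

Converged values:
  [0] 011001
  [1] 111101
  [2] 011111
  [3] 111111
  [4] 000101
  [5] 110101
  [6] 101111
  [7] 010101

011001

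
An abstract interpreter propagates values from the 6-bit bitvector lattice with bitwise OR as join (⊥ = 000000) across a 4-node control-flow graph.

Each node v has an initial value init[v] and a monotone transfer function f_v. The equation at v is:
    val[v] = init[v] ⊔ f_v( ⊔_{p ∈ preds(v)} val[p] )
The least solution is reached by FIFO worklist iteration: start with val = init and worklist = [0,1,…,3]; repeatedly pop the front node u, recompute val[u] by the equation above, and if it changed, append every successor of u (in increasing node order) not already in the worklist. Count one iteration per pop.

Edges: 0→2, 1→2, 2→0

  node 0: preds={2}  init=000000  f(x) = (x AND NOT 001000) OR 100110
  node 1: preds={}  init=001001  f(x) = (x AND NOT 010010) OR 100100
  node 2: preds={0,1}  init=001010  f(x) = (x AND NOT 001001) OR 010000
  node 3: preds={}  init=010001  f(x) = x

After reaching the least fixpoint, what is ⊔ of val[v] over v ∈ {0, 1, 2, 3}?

Trace (6 dequeues):
  [1] u=0 | in 001010 | out 100110 | prev 000000 | push {}
  [2] u=1 | in 000000 | out 101101 | prev 001001 | push {}
  [3] u=2 | in 101111 | out 111110 | prev 001010 | push {0}
  [4] u=3 | in 000000 | out 010001 | ==
  [5] u=0 | in 111110 | out 110110 | prev 100110 | push {2}
  [6] u=2 | in 111111 | out 111110 | ==

Converged values:
  [0] 110110
  [1] 101101
  [2] 111110
  [3] 010001

111111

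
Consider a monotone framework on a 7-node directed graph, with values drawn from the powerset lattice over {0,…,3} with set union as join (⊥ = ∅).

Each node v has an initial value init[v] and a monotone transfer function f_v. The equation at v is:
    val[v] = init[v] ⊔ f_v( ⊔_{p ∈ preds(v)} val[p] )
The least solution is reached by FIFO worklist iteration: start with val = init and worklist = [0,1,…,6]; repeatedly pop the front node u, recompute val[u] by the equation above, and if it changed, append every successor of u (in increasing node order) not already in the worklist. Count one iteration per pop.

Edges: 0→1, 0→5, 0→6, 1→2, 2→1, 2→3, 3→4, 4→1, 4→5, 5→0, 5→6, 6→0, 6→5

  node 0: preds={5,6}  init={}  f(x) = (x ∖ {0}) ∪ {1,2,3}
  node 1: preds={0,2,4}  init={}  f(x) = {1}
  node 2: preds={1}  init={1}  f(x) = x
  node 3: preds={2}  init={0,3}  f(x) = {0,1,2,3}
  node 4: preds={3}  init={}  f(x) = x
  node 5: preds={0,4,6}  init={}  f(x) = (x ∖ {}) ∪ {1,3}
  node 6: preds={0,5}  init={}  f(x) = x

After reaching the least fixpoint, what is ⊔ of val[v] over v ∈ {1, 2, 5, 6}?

{0,1,2,3}

Iteration log — 10 steps:
  step 1. node 0  ⊔preds={}  new={1,2,3}  old={}  +wl: 
  step 2. node 1  ⊔preds={1,2,3}  new={1}  old={}  +wl: 
  step 3. node 2  ⊔preds={1}  new={1}  stable
  step 4. node 3  ⊔preds={1}  new={0,1,2,3}  old={0,3}  +wl: 
  step 5. node 4  ⊔preds={0,1,2,3}  new={0,1,2,3}  old={}  +wl: 1
  step 6. node 5  ⊔preds={0,1,2,3}  new={0,1,2,3}  old={}  +wl: 0
  step 7. node 6  ⊔preds={0,1,2,3}  new={0,1,2,3}  old={}  +wl: 5
  step 8. node 1  ⊔preds={0,1,2,3}  new={1}  stable
  step 9. node 0  ⊔preds={0,1,2,3}  new={1,2,3}  stable
  step 10. node 5  ⊔preds={0,1,2,3}  new={0,1,2,3}  stable

Least fixpoint reached:
  node 0: {1,2,3}
  node 1: {1}
  node 2: {1}
  node 3: {0,1,2,3}
  node 4: {0,1,2,3}
  node 5: {0,1,2,3}
  node 6: {0,1,2,3}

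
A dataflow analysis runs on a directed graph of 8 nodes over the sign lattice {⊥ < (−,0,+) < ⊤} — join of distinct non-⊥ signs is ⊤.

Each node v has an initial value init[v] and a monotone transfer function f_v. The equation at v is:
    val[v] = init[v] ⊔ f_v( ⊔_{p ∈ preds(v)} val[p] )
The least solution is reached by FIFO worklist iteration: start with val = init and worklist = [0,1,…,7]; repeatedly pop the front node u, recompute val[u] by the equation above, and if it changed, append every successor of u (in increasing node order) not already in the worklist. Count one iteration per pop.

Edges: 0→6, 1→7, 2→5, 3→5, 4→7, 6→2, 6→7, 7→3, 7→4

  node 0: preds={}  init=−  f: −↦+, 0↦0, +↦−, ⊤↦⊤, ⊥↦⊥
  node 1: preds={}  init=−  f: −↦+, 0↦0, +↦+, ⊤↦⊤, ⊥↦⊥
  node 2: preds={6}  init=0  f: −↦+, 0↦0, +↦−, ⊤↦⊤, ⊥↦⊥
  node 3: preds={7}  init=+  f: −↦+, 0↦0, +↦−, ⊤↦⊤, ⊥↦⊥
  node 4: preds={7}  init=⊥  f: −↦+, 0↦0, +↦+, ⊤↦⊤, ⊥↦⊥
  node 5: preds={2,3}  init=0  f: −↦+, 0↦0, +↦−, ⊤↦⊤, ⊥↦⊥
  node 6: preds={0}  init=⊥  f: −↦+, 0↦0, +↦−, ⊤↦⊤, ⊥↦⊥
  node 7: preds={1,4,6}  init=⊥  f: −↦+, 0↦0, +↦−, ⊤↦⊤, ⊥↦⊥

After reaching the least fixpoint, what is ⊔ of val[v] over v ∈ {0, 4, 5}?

Trace (13 dequeues):
  [1] u=0 | in ⊥ | out − | ==
  [2] u=1 | in ⊥ | out − | ==
  [3] u=2 | in ⊥ | out 0 | ==
  [4] u=3 | in ⊥ | out + | ==
  [5] u=4 | in ⊥ | out ⊥ | ==
  [6] u=5 | in ⊤ | out ⊤ | prev 0 | push {}
  [7] u=6 | in − | out + | prev ⊥ | push {2}
  [8] u=7 | in ⊤ | out ⊤ | prev ⊥ | push {3,4}
  [9] u=2 | in + | out ⊤ | prev 0 | push {5}
  [10] u=3 | in ⊤ | out ⊤ | prev + | push {}
  [11] u=4 | in ⊤ | out ⊤ | prev ⊥ | push {7}
  [12] u=5 | in ⊤ | out ⊤ | ==
  [13] u=7 | in ⊤ | out ⊤ | ==

Converged values:
  [0] −
  [1] −
  [2] ⊤
  [3] ⊤
  [4] ⊤
  [5] ⊤
  [6] +
  [7] ⊤

⊤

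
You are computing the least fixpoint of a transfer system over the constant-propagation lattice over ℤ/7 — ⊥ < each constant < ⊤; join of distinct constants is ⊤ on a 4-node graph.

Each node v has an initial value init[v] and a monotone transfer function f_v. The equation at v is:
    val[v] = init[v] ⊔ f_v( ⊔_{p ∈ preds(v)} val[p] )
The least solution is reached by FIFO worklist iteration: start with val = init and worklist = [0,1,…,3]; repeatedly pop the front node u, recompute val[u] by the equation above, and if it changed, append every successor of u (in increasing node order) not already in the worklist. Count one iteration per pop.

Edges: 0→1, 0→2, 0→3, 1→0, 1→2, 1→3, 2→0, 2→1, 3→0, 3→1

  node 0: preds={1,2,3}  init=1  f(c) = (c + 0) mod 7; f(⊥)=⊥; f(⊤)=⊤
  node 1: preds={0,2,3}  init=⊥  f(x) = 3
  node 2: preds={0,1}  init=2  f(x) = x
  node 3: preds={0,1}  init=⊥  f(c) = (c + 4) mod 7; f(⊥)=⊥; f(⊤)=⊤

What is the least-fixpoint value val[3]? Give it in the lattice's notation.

Worklist (6 pops):
  #1 pop 0: in=2 → ⊤ (was 1); enqueue []
  #2 pop 1: in=⊤ → 3 (was ⊥); enqueue [0]
  #3 pop 2: in=⊤ → ⊤ (was 2); enqueue [1]
  #4 pop 3: in=⊤ → ⊤ (was ⊥); enqueue []
  #5 pop 0: in=⊤ → ⊤ (no change)
  #6 pop 1: in=⊤ → 3 (no change)

Fixpoint:
  val[0] = ⊤
  val[1] = 3
  val[2] = ⊤
  val[3] = ⊤

⊤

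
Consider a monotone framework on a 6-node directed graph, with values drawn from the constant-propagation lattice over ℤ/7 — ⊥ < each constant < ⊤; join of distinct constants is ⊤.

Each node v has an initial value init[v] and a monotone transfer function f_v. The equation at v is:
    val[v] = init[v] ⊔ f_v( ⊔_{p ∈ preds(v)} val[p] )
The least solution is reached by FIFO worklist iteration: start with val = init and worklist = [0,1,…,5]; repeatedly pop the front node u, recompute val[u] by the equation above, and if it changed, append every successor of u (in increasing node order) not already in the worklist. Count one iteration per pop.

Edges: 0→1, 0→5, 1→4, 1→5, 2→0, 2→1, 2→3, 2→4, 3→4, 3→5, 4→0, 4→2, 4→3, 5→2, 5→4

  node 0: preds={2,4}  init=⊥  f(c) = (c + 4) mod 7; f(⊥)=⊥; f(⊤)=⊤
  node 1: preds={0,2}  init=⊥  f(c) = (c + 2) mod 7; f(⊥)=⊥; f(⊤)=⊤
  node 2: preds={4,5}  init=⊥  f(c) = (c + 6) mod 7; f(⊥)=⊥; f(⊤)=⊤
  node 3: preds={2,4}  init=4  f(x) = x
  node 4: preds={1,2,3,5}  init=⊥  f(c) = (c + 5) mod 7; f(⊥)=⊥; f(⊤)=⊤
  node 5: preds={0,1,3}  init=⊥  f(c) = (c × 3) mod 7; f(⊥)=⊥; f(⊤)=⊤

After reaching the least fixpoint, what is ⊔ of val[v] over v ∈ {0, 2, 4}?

⊤

Trace (18 dequeues):
  [1] u=0 | in ⊥ | out ⊥ | ==
  [2] u=1 | in ⊥ | out ⊥ | ==
  [3] u=2 | in ⊥ | out ⊥ | ==
  [4] u=3 | in ⊥ | out 4 | ==
  [5] u=4 | in 4 | out 2 | prev ⊥ | push {0,2,3}
  [6] u=5 | in 4 | out 5 | prev ⊥ | push {4}
  [7] u=0 | in 2 | out 6 | prev ⊥ | push {1,5}
  [8] u=2 | in ⊤ | out ⊤ | prev ⊥ | push {0}
  [9] u=3 | in ⊤ | out ⊤ | prev 4 | push {}
  [10] u=4 | in ⊤ | out ⊤ | prev 2 | push {2,3}
  [11] u=1 | in ⊤ | out ⊤ | prev ⊥ | push {4}
  [12] u=5 | in ⊤ | out ⊤ | prev 5 | push {}
  [13] u=0 | in ⊤ | out ⊤ | prev 6 | push {1,5}
  [14] u=2 | in ⊤ | out ⊤ | ==
  [15] u=3 | in ⊤ | out ⊤ | ==
  [16] u=4 | in ⊤ | out ⊤ | ==
  [17] u=1 | in ⊤ | out ⊤ | ==
  [18] u=5 | in ⊤ | out ⊤ | ==

Converged values:
  [0] ⊤
  [1] ⊤
  [2] ⊤
  [3] ⊤
  [4] ⊤
  [5] ⊤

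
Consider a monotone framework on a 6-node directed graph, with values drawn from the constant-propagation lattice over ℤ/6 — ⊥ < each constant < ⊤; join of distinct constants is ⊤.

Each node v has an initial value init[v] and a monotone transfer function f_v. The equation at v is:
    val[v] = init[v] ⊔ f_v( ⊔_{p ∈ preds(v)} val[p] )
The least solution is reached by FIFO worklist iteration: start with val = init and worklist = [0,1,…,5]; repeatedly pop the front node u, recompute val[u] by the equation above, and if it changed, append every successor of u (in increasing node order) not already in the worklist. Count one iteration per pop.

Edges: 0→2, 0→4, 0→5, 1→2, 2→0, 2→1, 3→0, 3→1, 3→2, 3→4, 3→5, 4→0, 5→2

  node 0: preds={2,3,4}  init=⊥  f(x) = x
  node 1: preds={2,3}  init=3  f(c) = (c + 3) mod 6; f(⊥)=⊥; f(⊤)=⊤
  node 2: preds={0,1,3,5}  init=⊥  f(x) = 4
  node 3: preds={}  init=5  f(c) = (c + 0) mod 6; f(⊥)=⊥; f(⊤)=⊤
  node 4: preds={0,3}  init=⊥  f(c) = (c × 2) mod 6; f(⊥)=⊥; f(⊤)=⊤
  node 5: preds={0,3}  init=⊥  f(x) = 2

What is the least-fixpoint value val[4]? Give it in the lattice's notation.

⊤

Trace (12 dequeues):
  [1] u=0 | in 5 | out 5 | prev ⊥ | push {}
  [2] u=1 | in 5 | out ⊤ | prev 3 | push {}
  [3] u=2 | in ⊤ | out 4 | prev ⊥ | push {0,1}
  [4] u=3 | in ⊥ | out 5 | ==
  [5] u=4 | in 5 | out 4 | prev ⊥ | push {}
  [6] u=5 | in 5 | out 2 | prev ⊥ | push {2}
  [7] u=0 | in ⊤ | out ⊤ | prev 5 | push {4,5}
  [8] u=1 | in ⊤ | out ⊤ | ==
  [9] u=2 | in ⊤ | out 4 | ==
  [10] u=4 | in ⊤ | out ⊤ | prev 4 | push {0}
  [11] u=5 | in ⊤ | out 2 | ==
  [12] u=0 | in ⊤ | out ⊤ | ==

Converged values:
  [0] ⊤
  [1] ⊤
  [2] 4
  [3] 5
  [4] ⊤
  [5] 2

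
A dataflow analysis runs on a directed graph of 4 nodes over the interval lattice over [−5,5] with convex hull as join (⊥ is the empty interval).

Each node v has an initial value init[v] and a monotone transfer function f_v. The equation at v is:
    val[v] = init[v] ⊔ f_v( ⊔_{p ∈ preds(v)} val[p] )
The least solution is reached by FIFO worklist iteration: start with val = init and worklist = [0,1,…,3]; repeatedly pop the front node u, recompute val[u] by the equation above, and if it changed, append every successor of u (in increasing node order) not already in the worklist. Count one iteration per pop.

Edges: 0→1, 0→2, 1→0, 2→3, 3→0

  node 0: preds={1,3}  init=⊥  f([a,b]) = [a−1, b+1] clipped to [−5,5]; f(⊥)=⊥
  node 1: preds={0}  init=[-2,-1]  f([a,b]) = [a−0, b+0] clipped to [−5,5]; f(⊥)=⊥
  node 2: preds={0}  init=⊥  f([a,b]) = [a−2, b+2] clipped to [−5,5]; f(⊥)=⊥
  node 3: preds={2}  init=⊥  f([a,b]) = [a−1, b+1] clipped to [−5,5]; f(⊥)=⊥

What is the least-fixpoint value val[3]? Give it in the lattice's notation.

[-5,5]

Trace (12 dequeues):
  [1] u=0 | in [-2,-1] | out [-3,0] | prev ⊥ | push {}
  [2] u=1 | in [-3,0] | out [-3,0] | prev [-2,-1] | push {0}
  [3] u=2 | in [-3,0] | out [-5,2] | prev ⊥ | push {}
  [4] u=3 | in [-5,2] | out [-5,3] | prev ⊥ | push {}
  [5] u=0 | in [-5,3] | out [-5,4] | prev [-3,0] | push {1,2}
  [6] u=1 | in [-5,4] | out [-5,4] | prev [-3,0] | push {0}
  [7] u=2 | in [-5,4] | out [-5,5] | prev [-5,2] | push {3}
  [8] u=0 | in [-5,4] | out [-5,5] | prev [-5,4] | push {1,2}
  [9] u=3 | in [-5,5] | out [-5,5] | prev [-5,3] | push {0}
  [10] u=1 | in [-5,5] | out [-5,5] | prev [-5,4] | push {}
  [11] u=2 | in [-5,5] | out [-5,5] | ==
  [12] u=0 | in [-5,5] | out [-5,5] | ==

Converged values:
  [0] [-5,5]
  [1] [-5,5]
  [2] [-5,5]
  [3] [-5,5]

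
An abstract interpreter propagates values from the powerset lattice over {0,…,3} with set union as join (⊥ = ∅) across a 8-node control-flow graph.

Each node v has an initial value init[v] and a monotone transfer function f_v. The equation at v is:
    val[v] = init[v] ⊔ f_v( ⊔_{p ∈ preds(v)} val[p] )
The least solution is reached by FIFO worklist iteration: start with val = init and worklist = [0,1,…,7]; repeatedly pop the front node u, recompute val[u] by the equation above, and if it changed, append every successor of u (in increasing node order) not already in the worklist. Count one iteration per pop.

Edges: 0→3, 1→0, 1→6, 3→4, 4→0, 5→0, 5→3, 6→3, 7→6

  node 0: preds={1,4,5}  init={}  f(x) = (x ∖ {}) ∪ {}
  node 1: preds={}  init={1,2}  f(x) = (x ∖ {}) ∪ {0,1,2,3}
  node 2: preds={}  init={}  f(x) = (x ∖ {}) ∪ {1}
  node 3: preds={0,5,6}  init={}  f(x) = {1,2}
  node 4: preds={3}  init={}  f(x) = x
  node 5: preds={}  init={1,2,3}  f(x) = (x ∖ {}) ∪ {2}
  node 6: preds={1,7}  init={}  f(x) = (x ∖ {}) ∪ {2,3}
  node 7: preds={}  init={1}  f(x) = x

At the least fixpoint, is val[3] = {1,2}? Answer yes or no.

yes

Trace (10 dequeues):
  [1] u=0 | in {1,2,3} | out {1,2,3} | prev {} | push {}
  [2] u=1 | in {} | out {0,1,2,3} | prev {1,2} | push {0}
  [3] u=2 | in {} | out {1} | prev {} | push {}
  [4] u=3 | in {1,2,3} | out {1,2} | prev {} | push {}
  [5] u=4 | in {1,2} | out {1,2} | prev {} | push {}
  [6] u=5 | in {} | out {1,2,3} | ==
  [7] u=6 | in {0,1,2,3} | out {0,1,2,3} | prev {} | push {3}
  [8] u=7 | in {} | out {1} | ==
  [9] u=0 | in {0,1,2,3} | out {0,1,2,3} | prev {1,2,3} | push {}
  [10] u=3 | in {0,1,2,3} | out {1,2} | ==

Converged values:
  [0] {0,1,2,3}
  [1] {0,1,2,3}
  [2] {1}
  [3] {1,2}
  [4] {1,2}
  [5] {1,2,3}
  [6] {0,1,2,3}
  [7] {1}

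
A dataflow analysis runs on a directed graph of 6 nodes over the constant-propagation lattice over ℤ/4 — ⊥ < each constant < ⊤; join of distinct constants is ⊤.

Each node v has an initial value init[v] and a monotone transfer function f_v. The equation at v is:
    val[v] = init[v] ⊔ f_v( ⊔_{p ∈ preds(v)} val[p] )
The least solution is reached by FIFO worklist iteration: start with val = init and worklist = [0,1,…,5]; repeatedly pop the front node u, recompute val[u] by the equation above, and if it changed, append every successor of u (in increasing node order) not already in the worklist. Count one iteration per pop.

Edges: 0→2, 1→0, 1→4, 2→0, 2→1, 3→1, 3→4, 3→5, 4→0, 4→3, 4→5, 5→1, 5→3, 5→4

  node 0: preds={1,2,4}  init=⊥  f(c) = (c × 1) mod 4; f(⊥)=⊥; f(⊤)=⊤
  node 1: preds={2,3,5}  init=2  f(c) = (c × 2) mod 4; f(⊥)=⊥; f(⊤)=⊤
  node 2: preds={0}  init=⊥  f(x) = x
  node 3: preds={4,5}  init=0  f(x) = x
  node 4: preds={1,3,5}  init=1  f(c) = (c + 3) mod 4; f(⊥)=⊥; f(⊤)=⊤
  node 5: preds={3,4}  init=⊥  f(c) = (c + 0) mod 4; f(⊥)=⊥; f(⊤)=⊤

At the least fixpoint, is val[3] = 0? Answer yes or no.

no

Iteration log — 10 steps:
  step 1. node 0  ⊔preds=⊤  new=⊤  old=⊥  +wl: 
  step 2. node 1  ⊔preds=0  new=⊤  old=2  +wl: 0
  step 3. node 2  ⊔preds=⊤  new=⊤  old=⊥  +wl: 1
  step 4. node 3  ⊔preds=1  new=⊤  old=0  +wl: 
  step 5. node 4  ⊔preds=⊤  new=⊤  old=1  +wl: 3
  step 6. node 5  ⊔preds=⊤  new=⊤  old=⊥  +wl: 4
  step 7. node 0  ⊔preds=⊤  new=⊤  stable
  step 8. node 1  ⊔preds=⊤  new=⊤  stable
  step 9. node 3  ⊔preds=⊤  new=⊤  stable
  step 10. node 4  ⊔preds=⊤  new=⊤  stable

Least fixpoint reached:
  node 0: ⊤
  node 1: ⊤
  node 2: ⊤
  node 3: ⊤
  node 4: ⊤
  node 5: ⊤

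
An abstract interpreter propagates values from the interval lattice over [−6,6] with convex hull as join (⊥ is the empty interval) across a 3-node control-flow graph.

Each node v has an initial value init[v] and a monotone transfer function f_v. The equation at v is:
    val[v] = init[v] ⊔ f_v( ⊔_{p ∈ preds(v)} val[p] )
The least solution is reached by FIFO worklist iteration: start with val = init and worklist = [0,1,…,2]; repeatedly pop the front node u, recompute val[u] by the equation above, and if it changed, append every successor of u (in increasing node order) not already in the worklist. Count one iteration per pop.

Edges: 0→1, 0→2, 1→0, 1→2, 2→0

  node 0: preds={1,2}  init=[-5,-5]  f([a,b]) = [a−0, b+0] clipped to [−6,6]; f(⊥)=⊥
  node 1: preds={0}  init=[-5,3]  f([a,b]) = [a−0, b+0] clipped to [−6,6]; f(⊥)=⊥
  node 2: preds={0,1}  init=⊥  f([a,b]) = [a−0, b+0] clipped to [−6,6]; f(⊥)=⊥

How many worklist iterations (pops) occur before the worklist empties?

4

Worklist (4 pops):
  #1 pop 0: in=[-5,3] → [-5,3] (was [-5,-5]); enqueue []
  #2 pop 1: in=[-5,3] → [-5,3] (no change)
  #3 pop 2: in=[-5,3] → [-5,3] (was ⊥); enqueue [0]
  #4 pop 0: in=[-5,3] → [-5,3] (no change)

Fixpoint:
  val[0] = [-5,3]
  val[1] = [-5,3]
  val[2] = [-5,3]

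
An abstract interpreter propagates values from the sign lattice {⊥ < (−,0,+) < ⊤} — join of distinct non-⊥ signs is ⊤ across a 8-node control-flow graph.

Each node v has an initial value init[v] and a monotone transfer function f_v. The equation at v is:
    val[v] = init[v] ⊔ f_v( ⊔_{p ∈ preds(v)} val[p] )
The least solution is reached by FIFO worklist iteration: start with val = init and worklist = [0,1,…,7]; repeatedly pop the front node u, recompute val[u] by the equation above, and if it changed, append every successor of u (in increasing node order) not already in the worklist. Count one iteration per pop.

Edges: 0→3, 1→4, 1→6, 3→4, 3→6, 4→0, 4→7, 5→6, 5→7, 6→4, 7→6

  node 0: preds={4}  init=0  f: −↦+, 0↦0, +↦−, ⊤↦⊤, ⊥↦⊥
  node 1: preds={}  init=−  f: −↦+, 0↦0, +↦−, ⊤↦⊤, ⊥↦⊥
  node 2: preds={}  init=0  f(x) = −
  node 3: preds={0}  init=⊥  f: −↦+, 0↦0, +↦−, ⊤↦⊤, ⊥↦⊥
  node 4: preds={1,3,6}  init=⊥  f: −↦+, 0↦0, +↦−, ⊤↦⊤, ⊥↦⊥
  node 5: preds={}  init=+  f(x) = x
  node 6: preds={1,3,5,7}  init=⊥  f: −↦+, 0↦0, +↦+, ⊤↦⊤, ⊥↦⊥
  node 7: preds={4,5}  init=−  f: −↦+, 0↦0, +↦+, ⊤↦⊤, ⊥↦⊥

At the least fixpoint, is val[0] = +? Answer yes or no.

no

Trace (14 dequeues):
  [1] u=0 | in ⊥ | out 0 | ==
  [2] u=1 | in ⊥ | out − | ==
  [3] u=2 | in ⊥ | out ⊤ | prev 0 | push {}
  [4] u=3 | in 0 | out 0 | prev ⊥ | push {}
  [5] u=4 | in ⊤ | out ⊤ | prev ⊥ | push {0}
  [6] u=5 | in ⊥ | out + | ==
  [7] u=6 | in ⊤ | out ⊤ | prev ⊥ | push {4}
  [8] u=7 | in ⊤ | out ⊤ | prev − | push {6}
  [9] u=0 | in ⊤ | out ⊤ | prev 0 | push {3}
  [10] u=4 | in ⊤ | out ⊤ | ==
  [11] u=6 | in ⊤ | out ⊤ | ==
  [12] u=3 | in ⊤ | out ⊤ | prev 0 | push {4,6}
  [13] u=4 | in ⊤ | out ⊤ | ==
  [14] u=6 | in ⊤ | out ⊤ | ==

Converged values:
  [0] ⊤
  [1] −
  [2] ⊤
  [3] ⊤
  [4] ⊤
  [5] +
  [6] ⊤
  [7] ⊤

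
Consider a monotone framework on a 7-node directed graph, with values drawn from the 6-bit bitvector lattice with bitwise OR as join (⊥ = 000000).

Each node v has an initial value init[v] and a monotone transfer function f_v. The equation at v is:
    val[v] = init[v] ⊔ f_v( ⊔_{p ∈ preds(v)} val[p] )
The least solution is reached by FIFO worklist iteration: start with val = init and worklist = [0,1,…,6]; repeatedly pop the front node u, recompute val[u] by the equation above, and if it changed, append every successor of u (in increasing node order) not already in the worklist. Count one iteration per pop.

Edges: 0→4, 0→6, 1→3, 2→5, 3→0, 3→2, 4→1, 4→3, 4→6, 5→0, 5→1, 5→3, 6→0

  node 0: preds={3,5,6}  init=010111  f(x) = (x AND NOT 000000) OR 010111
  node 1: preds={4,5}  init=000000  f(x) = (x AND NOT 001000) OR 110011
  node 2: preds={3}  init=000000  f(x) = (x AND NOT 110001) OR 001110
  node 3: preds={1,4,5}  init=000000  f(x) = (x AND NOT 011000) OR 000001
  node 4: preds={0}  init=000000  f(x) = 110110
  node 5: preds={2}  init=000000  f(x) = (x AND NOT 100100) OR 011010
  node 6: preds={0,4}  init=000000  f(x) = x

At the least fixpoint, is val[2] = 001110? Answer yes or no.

yes

Iteration log — 15 steps:
  step 1. node 0  ⊔preds=000000  new=010111  stable
  step 2. node 1  ⊔preds=000000  new=110011  old=000000  +wl: 
  step 3. node 2  ⊔preds=000000  new=001110  old=000000  +wl: 
  step 4. node 3  ⊔preds=110011  new=100011  old=000000  +wl: 0,2
  step 5. node 4  ⊔preds=010111  new=110110  old=000000  +wl: 1,3
  step 6. node 5  ⊔preds=001110  new=011010  old=000000  +wl: 
  step 7. node 6  ⊔preds=110111  new=110111  old=000000  +wl: 
  step 8. node 0  ⊔preds=111111  new=111111  old=010111  +wl: 4,6
  step 9. node 2  ⊔preds=100011  new=001110  stable
  step 10. node 1  ⊔preds=111110  new=110111  old=110011  +wl: 
  step 11. node 3  ⊔preds=111111  new=100111  old=100011  +wl: 0,2
  step 12. node 4  ⊔preds=111111  new=110110  stable
  step 13. node 6  ⊔preds=111111  new=111111  old=110111  +wl: 
  step 14. node 0  ⊔preds=111111  new=111111  stable
  step 15. node 2  ⊔preds=100111  new=001110  stable

Least fixpoint reached:
  node 0: 111111
  node 1: 110111
  node 2: 001110
  node 3: 100111
  node 4: 110110
  node 5: 011010
  node 6: 111111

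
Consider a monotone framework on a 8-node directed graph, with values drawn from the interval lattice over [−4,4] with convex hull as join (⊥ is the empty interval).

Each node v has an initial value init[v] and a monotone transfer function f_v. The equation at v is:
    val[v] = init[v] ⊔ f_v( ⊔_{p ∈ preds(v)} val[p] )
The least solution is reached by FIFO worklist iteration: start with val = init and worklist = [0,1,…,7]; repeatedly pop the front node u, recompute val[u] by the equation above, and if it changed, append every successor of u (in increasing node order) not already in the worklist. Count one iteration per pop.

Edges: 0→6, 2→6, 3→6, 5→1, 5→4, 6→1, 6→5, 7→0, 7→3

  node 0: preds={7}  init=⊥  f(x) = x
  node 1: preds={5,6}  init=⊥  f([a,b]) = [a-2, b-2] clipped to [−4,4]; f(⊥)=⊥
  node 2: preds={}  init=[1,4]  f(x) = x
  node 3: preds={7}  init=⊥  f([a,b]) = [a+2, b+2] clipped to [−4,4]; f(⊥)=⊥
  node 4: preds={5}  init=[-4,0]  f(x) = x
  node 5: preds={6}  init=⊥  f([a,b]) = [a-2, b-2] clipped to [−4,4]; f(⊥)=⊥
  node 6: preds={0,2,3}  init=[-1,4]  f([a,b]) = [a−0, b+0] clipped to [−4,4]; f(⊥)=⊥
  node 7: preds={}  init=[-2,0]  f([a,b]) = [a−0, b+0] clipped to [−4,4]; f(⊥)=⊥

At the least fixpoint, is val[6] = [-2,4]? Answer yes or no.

yes

Iteration log — 13 steps:
  step 1. node 0  ⊔preds=[-2,0]  new=[-2,0]  old=⊥  +wl: 
  step 2. node 1  ⊔preds=[-1,4]  new=[-3,2]  old=⊥  +wl: 
  step 3. node 2  ⊔preds=⊥  new=[1,4]  stable
  step 4. node 3  ⊔preds=[-2,0]  new=[0,2]  old=⊥  +wl: 
  step 5. node 4  ⊔preds=⊥  new=[-4,0]  stable
  step 6. node 5  ⊔preds=[-1,4]  new=[-3,2]  old=⊥  +wl: 1,4
  step 7. node 6  ⊔preds=[-2,4]  new=[-2,4]  old=[-1,4]  +wl: 5
  step 8. node 7  ⊔preds=⊥  new=[-2,0]  stable
  step 9. node 1  ⊔preds=[-3,4]  new=[-4,2]  old=[-3,2]  +wl: 
  step 10. node 4  ⊔preds=[-3,2]  new=[-4,2]  old=[-4,0]  +wl: 
  step 11. node 5  ⊔preds=[-2,4]  new=[-4,2]  old=[-3,2]  +wl: 1,4
  step 12. node 1  ⊔preds=[-4,4]  new=[-4,2]  stable
  step 13. node 4  ⊔preds=[-4,2]  new=[-4,2]  stable

Least fixpoint reached:
  node 0: [-2,0]
  node 1: [-4,2]
  node 2: [1,4]
  node 3: [0,2]
  node 4: [-4,2]
  node 5: [-4,2]
  node 6: [-2,4]
  node 7: [-2,0]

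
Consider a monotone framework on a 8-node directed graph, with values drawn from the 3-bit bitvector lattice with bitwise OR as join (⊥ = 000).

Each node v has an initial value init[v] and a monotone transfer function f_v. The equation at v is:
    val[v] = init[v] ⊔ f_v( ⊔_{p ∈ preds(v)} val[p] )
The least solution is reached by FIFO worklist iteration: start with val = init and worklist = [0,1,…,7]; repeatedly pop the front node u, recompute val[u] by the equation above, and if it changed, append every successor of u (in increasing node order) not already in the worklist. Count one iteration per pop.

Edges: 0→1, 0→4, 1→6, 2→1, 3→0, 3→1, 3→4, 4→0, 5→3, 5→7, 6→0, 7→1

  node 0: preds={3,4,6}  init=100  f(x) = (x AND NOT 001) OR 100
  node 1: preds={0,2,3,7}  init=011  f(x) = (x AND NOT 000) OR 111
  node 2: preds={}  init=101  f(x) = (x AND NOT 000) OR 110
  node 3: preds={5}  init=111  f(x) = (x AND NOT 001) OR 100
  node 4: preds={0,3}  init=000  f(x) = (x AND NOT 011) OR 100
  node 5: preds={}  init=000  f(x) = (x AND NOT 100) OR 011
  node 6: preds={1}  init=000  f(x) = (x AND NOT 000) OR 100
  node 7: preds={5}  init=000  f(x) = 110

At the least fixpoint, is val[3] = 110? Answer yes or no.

Worklist (11 pops):
  #1 pop 0: in=111 → 110 (was 100); enqueue []
  #2 pop 1: in=111 → 111 (was 011); enqueue []
  #3 pop 2: in=000 → 111 (was 101); enqueue [1]
  #4 pop 3: in=000 → 111 (no change)
  #5 pop 4: in=111 → 100 (was 000); enqueue [0]
  #6 pop 5: in=000 → 011 (was 000); enqueue [3]
  #7 pop 6: in=111 → 111 (was 000); enqueue []
  #8 pop 7: in=011 → 110 (was 000); enqueue []
  #9 pop 1: in=111 → 111 (no change)
  #10 pop 0: in=111 → 110 (no change)
  #11 pop 3: in=011 → 111 (no change)

Fixpoint:
  val[0] = 110
  val[1] = 111
  val[2] = 111
  val[3] = 111
  val[4] = 100
  val[5] = 011
  val[6] = 111
  val[7] = 110

no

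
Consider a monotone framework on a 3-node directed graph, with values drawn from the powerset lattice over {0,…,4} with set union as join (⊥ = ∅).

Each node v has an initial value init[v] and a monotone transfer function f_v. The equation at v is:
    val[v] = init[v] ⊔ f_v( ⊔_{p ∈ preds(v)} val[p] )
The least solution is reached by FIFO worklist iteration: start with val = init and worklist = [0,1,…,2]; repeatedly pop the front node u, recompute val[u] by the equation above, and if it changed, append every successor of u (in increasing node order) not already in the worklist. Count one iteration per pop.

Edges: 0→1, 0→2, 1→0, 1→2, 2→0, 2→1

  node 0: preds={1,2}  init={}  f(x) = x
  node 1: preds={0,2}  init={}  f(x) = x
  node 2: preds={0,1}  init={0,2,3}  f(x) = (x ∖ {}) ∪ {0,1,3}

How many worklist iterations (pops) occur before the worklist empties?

Trace (7 dequeues):
  [1] u=0 | in {0,2,3} | out {0,2,3} | prev {} | push {}
  [2] u=1 | in {0,2,3} | out {0,2,3} | prev {} | push {0}
  [3] u=2 | in {0,2,3} | out {0,1,2,3} | prev {0,2,3} | push {1}
  [4] u=0 | in {0,1,2,3} | out {0,1,2,3} | prev {0,2,3} | push {2}
  [5] u=1 | in {0,1,2,3} | out {0,1,2,3} | prev {0,2,3} | push {0}
  [6] u=2 | in {0,1,2,3} | out {0,1,2,3} | ==
  [7] u=0 | in {0,1,2,3} | out {0,1,2,3} | ==

Converged values:
  [0] {0,1,2,3}
  [1] {0,1,2,3}
  [2] {0,1,2,3}

7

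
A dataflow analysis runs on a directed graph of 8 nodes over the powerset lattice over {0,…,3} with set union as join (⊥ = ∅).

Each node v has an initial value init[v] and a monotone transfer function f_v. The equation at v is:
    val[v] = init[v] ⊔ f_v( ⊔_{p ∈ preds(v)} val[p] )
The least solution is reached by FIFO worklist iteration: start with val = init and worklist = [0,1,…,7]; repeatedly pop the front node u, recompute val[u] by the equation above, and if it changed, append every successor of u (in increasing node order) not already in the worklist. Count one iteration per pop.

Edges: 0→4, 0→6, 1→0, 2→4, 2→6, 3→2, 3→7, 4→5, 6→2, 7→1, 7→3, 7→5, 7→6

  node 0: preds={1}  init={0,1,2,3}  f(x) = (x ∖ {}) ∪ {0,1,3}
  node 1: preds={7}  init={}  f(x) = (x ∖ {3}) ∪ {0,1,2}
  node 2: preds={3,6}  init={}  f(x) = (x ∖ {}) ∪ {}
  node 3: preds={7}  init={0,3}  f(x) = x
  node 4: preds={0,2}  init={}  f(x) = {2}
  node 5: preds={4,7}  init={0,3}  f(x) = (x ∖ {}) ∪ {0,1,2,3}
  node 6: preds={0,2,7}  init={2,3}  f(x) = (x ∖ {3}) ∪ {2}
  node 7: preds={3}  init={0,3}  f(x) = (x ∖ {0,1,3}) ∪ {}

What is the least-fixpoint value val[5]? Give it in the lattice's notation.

Iteration log — 12 steps:
  step 1. node 0  ⊔preds={}  new={0,1,2,3}  stable
  step 2. node 1  ⊔preds={0,3}  new={0,1,2}  old={}  +wl: 0
  step 3. node 2  ⊔preds={0,2,3}  new={0,2,3}  old={}  +wl: 
  step 4. node 3  ⊔preds={0,3}  new={0,3}  stable
  step 5. node 4  ⊔preds={0,1,2,3}  new={2}  old={}  +wl: 
  step 6. node 5  ⊔preds={0,2,3}  new={0,1,2,3}  old={0,3}  +wl: 
  step 7. node 6  ⊔preds={0,1,2,3}  new={0,1,2,3}  old={2,3}  +wl: 2
  step 8. node 7  ⊔preds={0,3}  new={0,3}  stable
  step 9. node 0  ⊔preds={0,1,2}  new={0,1,2,3}  stable
  step 10. node 2  ⊔preds={0,1,2,3}  new={0,1,2,3}  old={0,2,3}  +wl: 4,6
  step 11. node 4  ⊔preds={0,1,2,3}  new={2}  stable
  step 12. node 6  ⊔preds={0,1,2,3}  new={0,1,2,3}  stable

Least fixpoint reached:
  node 0: {0,1,2,3}
  node 1: {0,1,2}
  node 2: {0,1,2,3}
  node 3: {0,3}
  node 4: {2}
  node 5: {0,1,2,3}
  node 6: {0,1,2,3}
  node 7: {0,3}

{0,1,2,3}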